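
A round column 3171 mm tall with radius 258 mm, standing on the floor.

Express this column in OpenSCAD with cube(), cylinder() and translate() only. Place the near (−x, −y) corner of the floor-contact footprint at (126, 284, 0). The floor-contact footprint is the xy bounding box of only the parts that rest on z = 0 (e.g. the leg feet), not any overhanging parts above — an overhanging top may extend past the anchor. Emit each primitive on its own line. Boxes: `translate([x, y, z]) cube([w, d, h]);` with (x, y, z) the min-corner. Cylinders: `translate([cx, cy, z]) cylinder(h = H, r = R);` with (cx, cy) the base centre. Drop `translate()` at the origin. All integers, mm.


translate([384, 542, 0]) cylinder(h = 3171, r = 258);


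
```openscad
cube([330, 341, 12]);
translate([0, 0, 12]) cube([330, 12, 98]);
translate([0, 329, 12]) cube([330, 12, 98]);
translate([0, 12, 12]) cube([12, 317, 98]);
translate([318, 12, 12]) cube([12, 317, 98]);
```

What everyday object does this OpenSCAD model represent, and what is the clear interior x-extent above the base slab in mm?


An open box. The internal width is 306 mm.

A 330×341 base slab with four walls standing on it — an open box. The base is 330 mm wide and the walls are 12 mm thick, so the internal width is 330 − 2 × 12 = 306 mm.


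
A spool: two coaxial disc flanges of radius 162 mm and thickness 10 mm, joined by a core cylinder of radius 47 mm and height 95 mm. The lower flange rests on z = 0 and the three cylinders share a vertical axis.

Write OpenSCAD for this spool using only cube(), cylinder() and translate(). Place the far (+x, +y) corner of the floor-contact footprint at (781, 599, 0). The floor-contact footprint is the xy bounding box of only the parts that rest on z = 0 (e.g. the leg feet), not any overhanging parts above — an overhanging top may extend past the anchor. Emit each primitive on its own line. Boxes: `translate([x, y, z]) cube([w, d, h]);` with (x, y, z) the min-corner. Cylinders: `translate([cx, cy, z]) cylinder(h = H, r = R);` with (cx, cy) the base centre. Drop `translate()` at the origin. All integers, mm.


translate([619, 437, 0]) cylinder(h = 10, r = 162);
translate([619, 437, 10]) cylinder(h = 95, r = 47);
translate([619, 437, 105]) cylinder(h = 10, r = 162);


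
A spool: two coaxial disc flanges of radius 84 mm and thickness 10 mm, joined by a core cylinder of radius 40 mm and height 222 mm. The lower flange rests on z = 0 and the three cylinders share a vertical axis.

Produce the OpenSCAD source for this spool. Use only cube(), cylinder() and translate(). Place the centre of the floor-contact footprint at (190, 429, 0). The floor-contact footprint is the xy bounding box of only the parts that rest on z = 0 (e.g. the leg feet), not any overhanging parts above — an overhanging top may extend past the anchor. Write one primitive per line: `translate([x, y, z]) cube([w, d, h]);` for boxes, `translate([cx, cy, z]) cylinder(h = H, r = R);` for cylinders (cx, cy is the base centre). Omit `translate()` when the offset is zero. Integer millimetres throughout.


translate([190, 429, 0]) cylinder(h = 10, r = 84);
translate([190, 429, 10]) cylinder(h = 222, r = 40);
translate([190, 429, 232]) cylinder(h = 10, r = 84);


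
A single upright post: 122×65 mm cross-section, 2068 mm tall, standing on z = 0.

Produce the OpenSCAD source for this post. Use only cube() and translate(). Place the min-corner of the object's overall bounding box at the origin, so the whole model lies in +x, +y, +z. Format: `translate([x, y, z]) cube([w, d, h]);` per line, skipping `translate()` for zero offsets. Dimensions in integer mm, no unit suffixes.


cube([122, 65, 2068]);


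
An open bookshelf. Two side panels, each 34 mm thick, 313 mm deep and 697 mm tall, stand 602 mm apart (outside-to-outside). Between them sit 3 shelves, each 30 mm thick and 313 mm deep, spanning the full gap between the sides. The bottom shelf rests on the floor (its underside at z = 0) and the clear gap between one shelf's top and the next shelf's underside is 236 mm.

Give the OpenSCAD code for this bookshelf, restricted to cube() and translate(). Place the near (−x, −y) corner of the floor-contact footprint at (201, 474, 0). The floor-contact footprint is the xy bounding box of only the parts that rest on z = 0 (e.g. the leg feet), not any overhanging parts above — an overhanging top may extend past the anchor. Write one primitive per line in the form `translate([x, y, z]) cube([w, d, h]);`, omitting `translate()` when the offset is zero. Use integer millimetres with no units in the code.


translate([201, 474, 0]) cube([34, 313, 697]);
translate([769, 474, 0]) cube([34, 313, 697]);
translate([235, 474, 0]) cube([534, 313, 30]);
translate([235, 474, 266]) cube([534, 313, 30]);
translate([235, 474, 532]) cube([534, 313, 30]);


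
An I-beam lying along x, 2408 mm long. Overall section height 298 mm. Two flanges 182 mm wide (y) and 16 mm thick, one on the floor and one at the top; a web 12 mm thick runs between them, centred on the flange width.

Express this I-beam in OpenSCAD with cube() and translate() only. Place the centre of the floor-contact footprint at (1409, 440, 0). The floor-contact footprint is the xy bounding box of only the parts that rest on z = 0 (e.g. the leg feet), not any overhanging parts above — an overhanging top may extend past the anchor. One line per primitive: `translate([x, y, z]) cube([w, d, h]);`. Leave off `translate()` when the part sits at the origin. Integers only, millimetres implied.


translate([205, 349, 0]) cube([2408, 182, 16]);
translate([205, 434, 16]) cube([2408, 12, 266]);
translate([205, 349, 282]) cube([2408, 182, 16]);


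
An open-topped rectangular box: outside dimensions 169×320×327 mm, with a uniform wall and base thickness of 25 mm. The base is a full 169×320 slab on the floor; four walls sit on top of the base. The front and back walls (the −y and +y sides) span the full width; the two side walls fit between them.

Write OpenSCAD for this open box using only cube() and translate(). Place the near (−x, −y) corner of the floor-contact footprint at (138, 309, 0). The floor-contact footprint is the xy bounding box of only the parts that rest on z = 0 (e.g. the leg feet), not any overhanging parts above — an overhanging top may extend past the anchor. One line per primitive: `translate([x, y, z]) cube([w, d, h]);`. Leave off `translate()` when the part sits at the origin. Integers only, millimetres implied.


translate([138, 309, 0]) cube([169, 320, 25]);
translate([138, 309, 25]) cube([169, 25, 302]);
translate([138, 604, 25]) cube([169, 25, 302]);
translate([138, 334, 25]) cube([25, 270, 302]);
translate([282, 334, 25]) cube([25, 270, 302]);


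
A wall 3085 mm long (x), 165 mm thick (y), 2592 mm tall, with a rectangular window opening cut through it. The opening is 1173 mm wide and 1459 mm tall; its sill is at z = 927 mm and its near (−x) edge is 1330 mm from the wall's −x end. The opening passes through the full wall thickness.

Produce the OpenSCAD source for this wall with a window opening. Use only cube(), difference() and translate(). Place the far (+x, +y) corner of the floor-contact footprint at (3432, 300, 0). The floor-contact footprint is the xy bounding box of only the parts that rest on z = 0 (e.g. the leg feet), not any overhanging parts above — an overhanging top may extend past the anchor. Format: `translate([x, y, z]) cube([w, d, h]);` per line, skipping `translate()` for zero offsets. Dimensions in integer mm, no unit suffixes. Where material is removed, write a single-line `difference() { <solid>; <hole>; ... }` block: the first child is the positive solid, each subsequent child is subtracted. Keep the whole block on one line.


difference() { translate([347, 135, 0]) cube([3085, 165, 2592]); translate([1677, 135, 927]) cube([1173, 165, 1459]); }


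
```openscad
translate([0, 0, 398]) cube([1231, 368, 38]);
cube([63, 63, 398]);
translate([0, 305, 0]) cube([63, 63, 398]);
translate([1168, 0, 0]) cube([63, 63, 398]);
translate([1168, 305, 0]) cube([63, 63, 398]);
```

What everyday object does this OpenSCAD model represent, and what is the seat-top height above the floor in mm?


A bench. The seat-top height is 436 mm.

A long slab on four corner posts — a bench. The slab sits at z = 398 with thickness 38, so the top is 398 + 38 = 436 mm.


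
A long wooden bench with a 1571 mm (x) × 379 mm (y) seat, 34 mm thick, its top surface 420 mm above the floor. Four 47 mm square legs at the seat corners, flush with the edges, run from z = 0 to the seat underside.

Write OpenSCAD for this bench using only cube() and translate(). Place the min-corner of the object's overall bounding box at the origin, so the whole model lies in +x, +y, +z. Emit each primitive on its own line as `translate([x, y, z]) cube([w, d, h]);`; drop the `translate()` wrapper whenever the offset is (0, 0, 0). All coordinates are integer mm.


translate([0, 0, 386]) cube([1571, 379, 34]);
cube([47, 47, 386]);
translate([0, 332, 0]) cube([47, 47, 386]);
translate([1524, 0, 0]) cube([47, 47, 386]);
translate([1524, 332, 0]) cube([47, 47, 386]);


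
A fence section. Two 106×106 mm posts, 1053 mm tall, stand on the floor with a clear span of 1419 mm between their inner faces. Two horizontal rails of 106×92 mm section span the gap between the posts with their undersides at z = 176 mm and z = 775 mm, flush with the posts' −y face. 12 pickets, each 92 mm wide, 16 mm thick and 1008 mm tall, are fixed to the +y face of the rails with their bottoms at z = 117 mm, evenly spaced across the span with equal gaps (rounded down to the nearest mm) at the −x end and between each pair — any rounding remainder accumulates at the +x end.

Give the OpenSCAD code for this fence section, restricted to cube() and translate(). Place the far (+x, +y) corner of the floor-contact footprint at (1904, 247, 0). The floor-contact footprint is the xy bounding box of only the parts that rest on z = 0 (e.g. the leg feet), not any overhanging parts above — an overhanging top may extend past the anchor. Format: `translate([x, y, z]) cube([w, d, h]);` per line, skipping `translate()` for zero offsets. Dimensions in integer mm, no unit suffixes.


translate([273, 141, 0]) cube([106, 106, 1053]);
translate([1798, 141, 0]) cube([106, 106, 1053]);
translate([379, 141, 176]) cube([1419, 106, 92]);
translate([379, 141, 775]) cube([1419, 106, 92]);
translate([403, 247, 117]) cube([92, 16, 1008]);
translate([519, 247, 117]) cube([92, 16, 1008]);
translate([635, 247, 117]) cube([92, 16, 1008]);
translate([751, 247, 117]) cube([92, 16, 1008]);
translate([867, 247, 117]) cube([92, 16, 1008]);
translate([983, 247, 117]) cube([92, 16, 1008]);
translate([1099, 247, 117]) cube([92, 16, 1008]);
translate([1215, 247, 117]) cube([92, 16, 1008]);
translate([1331, 247, 117]) cube([92, 16, 1008]);
translate([1447, 247, 117]) cube([92, 16, 1008]);
translate([1563, 247, 117]) cube([92, 16, 1008]);
translate([1679, 247, 117]) cube([92, 16, 1008]);


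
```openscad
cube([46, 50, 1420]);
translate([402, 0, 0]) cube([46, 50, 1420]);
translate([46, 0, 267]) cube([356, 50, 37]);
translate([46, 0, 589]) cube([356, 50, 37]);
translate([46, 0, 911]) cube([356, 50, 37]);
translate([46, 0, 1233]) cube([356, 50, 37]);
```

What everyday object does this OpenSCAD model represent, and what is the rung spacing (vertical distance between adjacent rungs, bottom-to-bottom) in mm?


A ladder. The rung spacing is 322 mm.

Two tall 46×50 posts with 4 short bars between them — a ladder. Adjacent rungs sit at z = 267 and z = 589, so the spacing is 589 − 267 = 322 mm.


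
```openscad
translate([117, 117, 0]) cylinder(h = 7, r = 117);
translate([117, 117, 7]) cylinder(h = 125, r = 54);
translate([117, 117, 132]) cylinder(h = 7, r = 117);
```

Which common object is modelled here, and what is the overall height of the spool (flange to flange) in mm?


A spool. The overall height is 139 mm.

Three coaxial cylinders, large–small–large — a spool. Two 7 mm flanges and a 125 mm core give 7 + 125 + 7 = 139 mm.


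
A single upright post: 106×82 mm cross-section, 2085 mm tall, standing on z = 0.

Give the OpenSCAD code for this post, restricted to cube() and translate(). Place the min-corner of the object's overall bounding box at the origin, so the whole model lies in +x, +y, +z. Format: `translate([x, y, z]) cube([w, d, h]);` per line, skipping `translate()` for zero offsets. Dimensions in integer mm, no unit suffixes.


cube([106, 82, 2085]);


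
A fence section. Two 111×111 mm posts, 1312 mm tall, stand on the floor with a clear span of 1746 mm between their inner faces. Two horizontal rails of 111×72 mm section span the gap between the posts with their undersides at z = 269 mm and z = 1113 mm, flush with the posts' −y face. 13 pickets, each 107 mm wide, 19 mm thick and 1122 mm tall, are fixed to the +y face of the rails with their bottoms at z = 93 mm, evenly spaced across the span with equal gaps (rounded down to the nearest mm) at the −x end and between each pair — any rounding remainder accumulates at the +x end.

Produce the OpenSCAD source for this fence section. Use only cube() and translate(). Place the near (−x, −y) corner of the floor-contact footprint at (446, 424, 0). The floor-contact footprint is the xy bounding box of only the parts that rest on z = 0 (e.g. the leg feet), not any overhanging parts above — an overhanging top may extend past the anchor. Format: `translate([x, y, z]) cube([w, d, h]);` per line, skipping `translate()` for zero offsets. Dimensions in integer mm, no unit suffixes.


translate([446, 424, 0]) cube([111, 111, 1312]);
translate([2303, 424, 0]) cube([111, 111, 1312]);
translate([557, 424, 269]) cube([1746, 111, 72]);
translate([557, 424, 1113]) cube([1746, 111, 72]);
translate([582, 535, 93]) cube([107, 19, 1122]);
translate([714, 535, 93]) cube([107, 19, 1122]);
translate([846, 535, 93]) cube([107, 19, 1122]);
translate([978, 535, 93]) cube([107, 19, 1122]);
translate([1110, 535, 93]) cube([107, 19, 1122]);
translate([1242, 535, 93]) cube([107, 19, 1122]);
translate([1374, 535, 93]) cube([107, 19, 1122]);
translate([1506, 535, 93]) cube([107, 19, 1122]);
translate([1638, 535, 93]) cube([107, 19, 1122]);
translate([1770, 535, 93]) cube([107, 19, 1122]);
translate([1902, 535, 93]) cube([107, 19, 1122]);
translate([2034, 535, 93]) cube([107, 19, 1122]);
translate([2166, 535, 93]) cube([107, 19, 1122]);


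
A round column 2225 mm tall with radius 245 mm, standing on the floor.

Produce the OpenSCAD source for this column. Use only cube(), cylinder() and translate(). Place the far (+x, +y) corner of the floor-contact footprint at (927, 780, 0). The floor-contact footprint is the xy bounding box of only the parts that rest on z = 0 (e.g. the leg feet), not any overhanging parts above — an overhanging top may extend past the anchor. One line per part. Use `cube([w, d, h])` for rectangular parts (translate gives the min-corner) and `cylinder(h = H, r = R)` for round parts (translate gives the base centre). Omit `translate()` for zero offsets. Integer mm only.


translate([682, 535, 0]) cylinder(h = 2225, r = 245);


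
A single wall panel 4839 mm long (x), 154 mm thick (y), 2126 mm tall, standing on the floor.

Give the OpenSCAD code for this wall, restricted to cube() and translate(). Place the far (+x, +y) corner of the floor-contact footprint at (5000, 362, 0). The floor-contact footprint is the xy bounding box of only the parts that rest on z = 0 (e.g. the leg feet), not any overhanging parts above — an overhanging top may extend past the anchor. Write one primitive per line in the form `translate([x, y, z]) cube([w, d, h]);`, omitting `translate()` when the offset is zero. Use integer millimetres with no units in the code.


translate([161, 208, 0]) cube([4839, 154, 2126]);


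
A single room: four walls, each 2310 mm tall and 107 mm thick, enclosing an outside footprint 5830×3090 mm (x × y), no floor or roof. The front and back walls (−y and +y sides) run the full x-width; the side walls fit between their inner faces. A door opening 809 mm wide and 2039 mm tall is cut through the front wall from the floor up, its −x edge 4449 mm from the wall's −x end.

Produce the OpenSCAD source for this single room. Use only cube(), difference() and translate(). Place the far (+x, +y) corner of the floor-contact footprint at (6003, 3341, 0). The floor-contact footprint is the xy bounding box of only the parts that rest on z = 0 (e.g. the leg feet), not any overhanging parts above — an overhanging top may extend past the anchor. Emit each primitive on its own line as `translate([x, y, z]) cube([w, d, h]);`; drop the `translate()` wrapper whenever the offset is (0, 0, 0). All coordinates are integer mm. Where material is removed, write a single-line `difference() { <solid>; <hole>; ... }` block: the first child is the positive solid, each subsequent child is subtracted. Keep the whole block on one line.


difference() { translate([173, 251, 0]) cube([5830, 107, 2310]); translate([4622, 251, 0]) cube([809, 107, 2039]); }
translate([173, 3234, 0]) cube([5830, 107, 2310]);
translate([173, 358, 0]) cube([107, 2876, 2310]);
translate([5896, 358, 0]) cube([107, 2876, 2310]);


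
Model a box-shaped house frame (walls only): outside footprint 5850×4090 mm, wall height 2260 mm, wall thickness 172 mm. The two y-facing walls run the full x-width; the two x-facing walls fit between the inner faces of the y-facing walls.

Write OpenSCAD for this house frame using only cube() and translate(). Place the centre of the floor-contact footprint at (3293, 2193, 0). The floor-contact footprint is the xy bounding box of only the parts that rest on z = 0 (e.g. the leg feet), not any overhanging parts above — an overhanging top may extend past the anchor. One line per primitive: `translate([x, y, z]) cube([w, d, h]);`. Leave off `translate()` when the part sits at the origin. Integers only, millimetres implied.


translate([368, 148, 0]) cube([5850, 172, 2260]);
translate([368, 4066, 0]) cube([5850, 172, 2260]);
translate([368, 320, 0]) cube([172, 3746, 2260]);
translate([6046, 320, 0]) cube([172, 3746, 2260]);


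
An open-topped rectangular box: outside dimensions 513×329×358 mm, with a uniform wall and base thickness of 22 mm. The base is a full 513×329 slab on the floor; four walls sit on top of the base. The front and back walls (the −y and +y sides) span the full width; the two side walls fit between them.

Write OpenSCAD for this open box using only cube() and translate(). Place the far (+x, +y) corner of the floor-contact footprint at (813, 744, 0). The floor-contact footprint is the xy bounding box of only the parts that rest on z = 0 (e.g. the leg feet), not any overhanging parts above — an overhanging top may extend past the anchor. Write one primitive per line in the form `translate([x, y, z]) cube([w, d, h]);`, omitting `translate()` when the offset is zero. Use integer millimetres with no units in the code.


translate([300, 415, 0]) cube([513, 329, 22]);
translate([300, 415, 22]) cube([513, 22, 336]);
translate([300, 722, 22]) cube([513, 22, 336]);
translate([300, 437, 22]) cube([22, 285, 336]);
translate([791, 437, 22]) cube([22, 285, 336]);


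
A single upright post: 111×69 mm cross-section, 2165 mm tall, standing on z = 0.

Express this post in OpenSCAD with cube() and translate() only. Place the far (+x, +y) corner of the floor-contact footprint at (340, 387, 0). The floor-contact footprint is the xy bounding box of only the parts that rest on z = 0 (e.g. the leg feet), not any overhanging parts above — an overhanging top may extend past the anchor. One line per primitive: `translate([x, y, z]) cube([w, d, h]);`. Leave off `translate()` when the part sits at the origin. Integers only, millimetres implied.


translate([229, 318, 0]) cube([111, 69, 2165]);


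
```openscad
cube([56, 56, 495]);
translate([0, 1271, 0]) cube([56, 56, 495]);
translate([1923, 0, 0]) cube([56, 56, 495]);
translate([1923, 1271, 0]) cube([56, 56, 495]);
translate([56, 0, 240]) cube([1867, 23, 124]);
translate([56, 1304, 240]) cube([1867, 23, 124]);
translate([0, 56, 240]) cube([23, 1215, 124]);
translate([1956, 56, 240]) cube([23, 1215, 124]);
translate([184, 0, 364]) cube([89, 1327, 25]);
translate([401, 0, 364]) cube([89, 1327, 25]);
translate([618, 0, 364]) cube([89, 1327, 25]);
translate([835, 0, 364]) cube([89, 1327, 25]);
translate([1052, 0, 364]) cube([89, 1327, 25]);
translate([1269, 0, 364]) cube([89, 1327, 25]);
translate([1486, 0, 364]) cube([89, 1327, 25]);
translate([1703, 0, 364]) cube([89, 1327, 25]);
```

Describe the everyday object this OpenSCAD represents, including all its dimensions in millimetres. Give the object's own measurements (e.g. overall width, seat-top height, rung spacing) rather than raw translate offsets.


A bed frame 1979 mm long (x) by 1327 mm wide (y). Four 56×56 mm corner posts, 495 mm tall, at the corners of the footprint. Four rails of 23 mm thickness and 124 mm height run between adjacent posts with their undersides at z = 240 mm, their outer faces flush with the outside of the frame (the two x-running rails run between the posts' inner faces; the two y-running rails run between the posts' inner faces). 8 slats, each 89 mm wide (x) and 25 mm thick, lie across the top of the two x-running rails, running the full 1327 mm width of the frame in y; along x they sit between the end posts with a 128 mm gap after the −x posts and between neighbouring slats, leaving 131 mm before the +x posts.


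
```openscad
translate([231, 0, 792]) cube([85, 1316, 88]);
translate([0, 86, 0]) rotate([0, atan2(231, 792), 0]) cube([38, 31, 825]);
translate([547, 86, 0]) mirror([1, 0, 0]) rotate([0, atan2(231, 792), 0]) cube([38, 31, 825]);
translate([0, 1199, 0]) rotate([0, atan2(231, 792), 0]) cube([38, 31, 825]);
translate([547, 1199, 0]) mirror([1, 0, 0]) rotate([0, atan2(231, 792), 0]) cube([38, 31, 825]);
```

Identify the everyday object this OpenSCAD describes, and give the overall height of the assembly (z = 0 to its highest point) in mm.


A sawhorse. The overall height is 880 mm.

A beam across two mirrored pairs of raked legs — a sawhorse. The beam's underside is at z = 792 (matching the legs' vertical rise in atan2(231, 792)) and the beam is 88 mm tall, so its top is at 792 + 88 = 880 mm. The raked legs top out at the beam's underside, so that is the highest point.


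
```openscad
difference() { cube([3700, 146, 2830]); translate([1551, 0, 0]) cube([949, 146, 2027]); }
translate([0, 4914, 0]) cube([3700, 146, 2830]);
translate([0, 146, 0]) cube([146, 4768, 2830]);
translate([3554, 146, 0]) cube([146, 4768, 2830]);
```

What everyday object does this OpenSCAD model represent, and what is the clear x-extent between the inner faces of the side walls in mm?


A single room. The interior width is 3408 mm.

Four walls enclosing a rectangle with a door in the front wall — a room. Outside width 3700 minus two 146 mm walls gives 3408 mm.


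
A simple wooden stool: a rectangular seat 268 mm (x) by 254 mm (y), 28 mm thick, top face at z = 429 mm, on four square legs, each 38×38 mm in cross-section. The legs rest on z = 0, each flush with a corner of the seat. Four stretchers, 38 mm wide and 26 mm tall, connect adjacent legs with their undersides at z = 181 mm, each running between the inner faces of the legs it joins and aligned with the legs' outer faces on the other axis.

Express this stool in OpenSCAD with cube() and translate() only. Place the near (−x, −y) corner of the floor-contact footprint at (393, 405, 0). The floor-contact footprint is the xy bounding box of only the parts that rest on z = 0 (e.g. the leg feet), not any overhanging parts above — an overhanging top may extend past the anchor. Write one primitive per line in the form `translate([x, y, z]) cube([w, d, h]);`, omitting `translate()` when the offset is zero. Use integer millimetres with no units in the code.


// leg_h = 429 - 28 = 401
// stretcher span = 268 - 2*38 = 192
translate([393, 405, 401]) cube([268, 254, 28]);
translate([393, 405, 0]) cube([38, 38, 401]);
translate([623, 405, 0]) cube([38, 38, 401]);
translate([393, 621, 0]) cube([38, 38, 401]);
translate([623, 621, 0]) cube([38, 38, 401]);
translate([431, 405, 181]) cube([192, 38, 26]);
translate([431, 621, 181]) cube([192, 38, 26]);
translate([393, 443, 181]) cube([38, 178, 26]);
translate([623, 443, 181]) cube([38, 178, 26]);


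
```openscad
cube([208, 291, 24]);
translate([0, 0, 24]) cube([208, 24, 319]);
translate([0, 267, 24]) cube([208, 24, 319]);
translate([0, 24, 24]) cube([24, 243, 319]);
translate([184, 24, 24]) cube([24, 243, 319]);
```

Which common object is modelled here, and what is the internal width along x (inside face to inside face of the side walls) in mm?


An open box. The internal width is 160 mm.

A 208×291 base slab with four walls standing on it — an open box. The base is 208 mm wide and the walls are 24 mm thick, so the internal width is 208 − 2 × 24 = 160 mm.


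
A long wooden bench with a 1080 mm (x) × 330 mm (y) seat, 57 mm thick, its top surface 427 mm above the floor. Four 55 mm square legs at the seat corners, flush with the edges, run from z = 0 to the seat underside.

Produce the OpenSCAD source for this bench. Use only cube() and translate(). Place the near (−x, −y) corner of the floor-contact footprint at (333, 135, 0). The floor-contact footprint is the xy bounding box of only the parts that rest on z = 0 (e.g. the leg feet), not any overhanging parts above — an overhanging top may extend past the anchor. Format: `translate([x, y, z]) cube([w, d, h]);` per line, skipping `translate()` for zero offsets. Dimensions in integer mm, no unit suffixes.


translate([333, 135, 370]) cube([1080, 330, 57]);
translate([333, 135, 0]) cube([55, 55, 370]);
translate([333, 410, 0]) cube([55, 55, 370]);
translate([1358, 135, 0]) cube([55, 55, 370]);
translate([1358, 410, 0]) cube([55, 55, 370]);


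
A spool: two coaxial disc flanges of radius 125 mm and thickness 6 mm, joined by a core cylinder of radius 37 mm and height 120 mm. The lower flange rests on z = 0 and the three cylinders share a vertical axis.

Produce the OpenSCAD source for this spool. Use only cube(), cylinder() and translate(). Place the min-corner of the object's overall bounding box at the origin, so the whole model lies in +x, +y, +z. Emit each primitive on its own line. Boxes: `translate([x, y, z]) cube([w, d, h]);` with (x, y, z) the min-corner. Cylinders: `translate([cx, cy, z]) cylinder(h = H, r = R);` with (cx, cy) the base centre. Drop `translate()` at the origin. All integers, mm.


translate([125, 125, 0]) cylinder(h = 6, r = 125);
translate([125, 125, 6]) cylinder(h = 120, r = 37);
translate([125, 125, 126]) cylinder(h = 6, r = 125);


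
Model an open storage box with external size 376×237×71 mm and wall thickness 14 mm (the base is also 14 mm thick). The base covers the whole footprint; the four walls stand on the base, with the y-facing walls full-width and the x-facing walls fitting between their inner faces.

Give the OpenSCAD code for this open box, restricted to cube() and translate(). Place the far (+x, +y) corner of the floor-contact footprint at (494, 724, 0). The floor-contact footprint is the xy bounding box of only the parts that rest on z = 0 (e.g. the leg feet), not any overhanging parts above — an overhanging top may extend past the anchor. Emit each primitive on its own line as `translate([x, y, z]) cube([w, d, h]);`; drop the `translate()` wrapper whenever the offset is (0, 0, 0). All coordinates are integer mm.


translate([118, 487, 0]) cube([376, 237, 14]);
translate([118, 487, 14]) cube([376, 14, 57]);
translate([118, 710, 14]) cube([376, 14, 57]);
translate([118, 501, 14]) cube([14, 209, 57]);
translate([480, 501, 14]) cube([14, 209, 57]);


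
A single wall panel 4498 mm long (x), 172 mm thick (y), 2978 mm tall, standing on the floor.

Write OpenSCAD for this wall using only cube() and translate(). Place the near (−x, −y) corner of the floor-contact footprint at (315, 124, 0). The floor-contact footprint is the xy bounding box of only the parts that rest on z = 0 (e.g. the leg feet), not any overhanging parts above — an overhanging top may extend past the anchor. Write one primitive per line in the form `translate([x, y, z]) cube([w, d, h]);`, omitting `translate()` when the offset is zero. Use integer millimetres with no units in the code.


translate([315, 124, 0]) cube([4498, 172, 2978]);


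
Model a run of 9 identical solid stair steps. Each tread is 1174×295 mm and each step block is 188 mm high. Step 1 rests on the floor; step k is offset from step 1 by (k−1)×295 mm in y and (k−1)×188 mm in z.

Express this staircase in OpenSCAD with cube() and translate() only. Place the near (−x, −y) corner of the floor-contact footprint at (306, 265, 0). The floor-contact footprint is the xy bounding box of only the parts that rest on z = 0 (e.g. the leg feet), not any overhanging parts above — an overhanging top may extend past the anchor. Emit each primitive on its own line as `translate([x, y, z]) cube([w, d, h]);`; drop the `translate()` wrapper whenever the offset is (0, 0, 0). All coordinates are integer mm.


translate([306, 265, 0]) cube([1174, 295, 188]);
translate([306, 560, 188]) cube([1174, 295, 188]);
translate([306, 855, 376]) cube([1174, 295, 188]);
translate([306, 1150, 564]) cube([1174, 295, 188]);
translate([306, 1445, 752]) cube([1174, 295, 188]);
translate([306, 1740, 940]) cube([1174, 295, 188]);
translate([306, 2035, 1128]) cube([1174, 295, 188]);
translate([306, 2330, 1316]) cube([1174, 295, 188]);
translate([306, 2625, 1504]) cube([1174, 295, 188]);


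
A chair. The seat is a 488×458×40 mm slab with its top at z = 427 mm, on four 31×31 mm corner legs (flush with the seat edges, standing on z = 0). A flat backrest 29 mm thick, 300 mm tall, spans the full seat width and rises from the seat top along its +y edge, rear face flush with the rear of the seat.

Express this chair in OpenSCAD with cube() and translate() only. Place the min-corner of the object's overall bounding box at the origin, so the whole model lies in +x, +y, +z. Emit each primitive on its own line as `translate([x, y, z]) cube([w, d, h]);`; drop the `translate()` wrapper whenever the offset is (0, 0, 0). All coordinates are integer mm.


// leg_h = 427 - 40 = 387
translate([0, 0, 387]) cube([488, 458, 40]);
cube([31, 31, 387]);
translate([457, 0, 0]) cube([31, 31, 387]);
translate([0, 427, 0]) cube([31, 31, 387]);
translate([457, 427, 0]) cube([31, 31, 387]);
translate([0, 429, 427]) cube([488, 29, 300]);


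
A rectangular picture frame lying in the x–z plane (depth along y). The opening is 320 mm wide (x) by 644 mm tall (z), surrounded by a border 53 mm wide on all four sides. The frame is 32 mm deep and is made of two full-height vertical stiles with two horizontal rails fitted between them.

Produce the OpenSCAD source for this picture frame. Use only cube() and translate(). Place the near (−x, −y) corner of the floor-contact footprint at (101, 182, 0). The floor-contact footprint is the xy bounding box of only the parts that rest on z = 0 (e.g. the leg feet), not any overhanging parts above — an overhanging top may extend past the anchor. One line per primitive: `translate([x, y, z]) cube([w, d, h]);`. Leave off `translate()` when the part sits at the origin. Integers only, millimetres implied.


translate([101, 182, 0]) cube([53, 32, 750]);
translate([474, 182, 0]) cube([53, 32, 750]);
translate([154, 182, 0]) cube([320, 32, 53]);
translate([154, 182, 697]) cube([320, 32, 53]);


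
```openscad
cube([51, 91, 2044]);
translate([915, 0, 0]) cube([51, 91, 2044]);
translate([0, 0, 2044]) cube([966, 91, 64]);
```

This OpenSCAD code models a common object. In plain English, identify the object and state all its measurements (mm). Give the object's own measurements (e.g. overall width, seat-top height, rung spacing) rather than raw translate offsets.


A door frame. The clear opening is 864 mm wide and 2044 mm high. Two 51 mm wide jambs, 91 mm deep, stand either side of the opening from the floor to the top of the opening. A 64 mm thick head sits across the top of both jambs, spanning the full outside width of the frame.


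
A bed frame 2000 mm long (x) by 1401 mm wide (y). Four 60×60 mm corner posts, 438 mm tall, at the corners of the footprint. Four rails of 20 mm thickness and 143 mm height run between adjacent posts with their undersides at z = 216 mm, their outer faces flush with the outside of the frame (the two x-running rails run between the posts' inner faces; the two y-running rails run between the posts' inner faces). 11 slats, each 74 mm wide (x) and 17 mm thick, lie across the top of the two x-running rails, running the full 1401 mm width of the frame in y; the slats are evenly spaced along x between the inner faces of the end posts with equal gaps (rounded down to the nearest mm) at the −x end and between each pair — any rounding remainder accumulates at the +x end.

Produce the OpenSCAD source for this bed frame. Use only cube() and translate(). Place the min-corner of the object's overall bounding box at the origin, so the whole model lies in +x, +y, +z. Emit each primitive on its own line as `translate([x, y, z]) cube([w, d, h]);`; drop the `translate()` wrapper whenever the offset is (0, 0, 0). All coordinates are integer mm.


cube([60, 60, 438]);
translate([0, 1341, 0]) cube([60, 60, 438]);
translate([1940, 0, 0]) cube([60, 60, 438]);
translate([1940, 1341, 0]) cube([60, 60, 438]);
translate([60, 0, 216]) cube([1880, 20, 143]);
translate([60, 1381, 216]) cube([1880, 20, 143]);
translate([0, 60, 216]) cube([20, 1281, 143]);
translate([1980, 60, 216]) cube([20, 1281, 143]);
translate([148, 0, 359]) cube([74, 1401, 17]);
translate([310, 0, 359]) cube([74, 1401, 17]);
translate([472, 0, 359]) cube([74, 1401, 17]);
translate([634, 0, 359]) cube([74, 1401, 17]);
translate([796, 0, 359]) cube([74, 1401, 17]);
translate([958, 0, 359]) cube([74, 1401, 17]);
translate([1120, 0, 359]) cube([74, 1401, 17]);
translate([1282, 0, 359]) cube([74, 1401, 17]);
translate([1444, 0, 359]) cube([74, 1401, 17]);
translate([1606, 0, 359]) cube([74, 1401, 17]);
translate([1768, 0, 359]) cube([74, 1401, 17]);


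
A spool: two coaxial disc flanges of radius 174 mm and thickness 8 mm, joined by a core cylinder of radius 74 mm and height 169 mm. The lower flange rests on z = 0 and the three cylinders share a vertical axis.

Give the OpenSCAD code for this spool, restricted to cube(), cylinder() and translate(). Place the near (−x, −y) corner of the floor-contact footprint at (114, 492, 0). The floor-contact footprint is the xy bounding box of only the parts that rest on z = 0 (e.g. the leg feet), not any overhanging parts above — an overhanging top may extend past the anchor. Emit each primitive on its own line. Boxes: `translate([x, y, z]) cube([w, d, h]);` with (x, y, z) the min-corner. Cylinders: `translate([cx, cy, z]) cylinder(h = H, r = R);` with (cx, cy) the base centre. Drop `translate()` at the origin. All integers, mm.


translate([288, 666, 0]) cylinder(h = 8, r = 174);
translate([288, 666, 8]) cylinder(h = 169, r = 74);
translate([288, 666, 177]) cylinder(h = 8, r = 174);


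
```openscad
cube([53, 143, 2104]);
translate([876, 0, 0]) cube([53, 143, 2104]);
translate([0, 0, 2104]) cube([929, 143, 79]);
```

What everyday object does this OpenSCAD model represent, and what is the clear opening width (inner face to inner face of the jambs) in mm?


A door frame. The clear opening width is 823 mm.

Two 2104 mm tall posts with a header on top — a door frame. The left jamb is 53 mm wide at x = 0; the right jamb starts at x = 876. The clear opening is 876 − 53 = 823 mm.


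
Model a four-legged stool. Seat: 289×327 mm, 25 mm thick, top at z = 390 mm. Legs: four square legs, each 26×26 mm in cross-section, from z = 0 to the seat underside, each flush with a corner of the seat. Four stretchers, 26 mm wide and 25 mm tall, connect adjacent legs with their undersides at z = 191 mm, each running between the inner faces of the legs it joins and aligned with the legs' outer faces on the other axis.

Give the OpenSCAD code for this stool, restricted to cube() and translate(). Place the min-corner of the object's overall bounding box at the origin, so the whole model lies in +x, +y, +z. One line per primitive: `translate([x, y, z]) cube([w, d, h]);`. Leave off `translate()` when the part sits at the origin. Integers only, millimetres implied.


translate([0, 0, 365]) cube([289, 327, 25]);
cube([26, 26, 365]);
translate([263, 0, 0]) cube([26, 26, 365]);
translate([0, 301, 0]) cube([26, 26, 365]);
translate([263, 301, 0]) cube([26, 26, 365]);
translate([26, 0, 191]) cube([237, 26, 25]);
translate([26, 301, 191]) cube([237, 26, 25]);
translate([0, 26, 191]) cube([26, 275, 25]);
translate([263, 26, 191]) cube([26, 275, 25]);


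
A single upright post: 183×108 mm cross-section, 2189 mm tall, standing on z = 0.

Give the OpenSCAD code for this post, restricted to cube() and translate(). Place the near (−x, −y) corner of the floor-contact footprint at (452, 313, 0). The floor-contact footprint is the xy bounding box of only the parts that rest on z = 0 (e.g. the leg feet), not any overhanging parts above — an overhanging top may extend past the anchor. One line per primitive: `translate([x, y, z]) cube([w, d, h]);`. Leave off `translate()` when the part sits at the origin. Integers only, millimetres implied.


translate([452, 313, 0]) cube([183, 108, 2189]);


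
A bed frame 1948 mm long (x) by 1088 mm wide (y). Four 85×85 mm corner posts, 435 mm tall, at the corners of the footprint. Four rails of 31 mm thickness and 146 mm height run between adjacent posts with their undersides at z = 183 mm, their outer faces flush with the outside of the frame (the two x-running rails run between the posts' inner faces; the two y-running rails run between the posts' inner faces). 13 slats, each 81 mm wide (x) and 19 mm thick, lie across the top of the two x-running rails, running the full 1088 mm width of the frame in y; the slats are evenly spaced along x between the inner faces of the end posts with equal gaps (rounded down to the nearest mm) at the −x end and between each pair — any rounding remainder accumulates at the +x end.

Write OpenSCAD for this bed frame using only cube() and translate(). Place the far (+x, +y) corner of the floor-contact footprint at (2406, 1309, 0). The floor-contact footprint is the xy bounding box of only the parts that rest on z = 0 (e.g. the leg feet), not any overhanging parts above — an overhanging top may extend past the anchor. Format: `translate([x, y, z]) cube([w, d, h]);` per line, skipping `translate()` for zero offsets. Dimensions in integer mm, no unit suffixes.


translate([458, 221, 0]) cube([85, 85, 435]);
translate([458, 1224, 0]) cube([85, 85, 435]);
translate([2321, 221, 0]) cube([85, 85, 435]);
translate([2321, 1224, 0]) cube([85, 85, 435]);
translate([543, 221, 183]) cube([1778, 31, 146]);
translate([543, 1278, 183]) cube([1778, 31, 146]);
translate([458, 306, 183]) cube([31, 918, 146]);
translate([2375, 306, 183]) cube([31, 918, 146]);
translate([594, 221, 329]) cube([81, 1088, 19]);
translate([726, 221, 329]) cube([81, 1088, 19]);
translate([858, 221, 329]) cube([81, 1088, 19]);
translate([990, 221, 329]) cube([81, 1088, 19]);
translate([1122, 221, 329]) cube([81, 1088, 19]);
translate([1254, 221, 329]) cube([81, 1088, 19]);
translate([1386, 221, 329]) cube([81, 1088, 19]);
translate([1518, 221, 329]) cube([81, 1088, 19]);
translate([1650, 221, 329]) cube([81, 1088, 19]);
translate([1782, 221, 329]) cube([81, 1088, 19]);
translate([1914, 221, 329]) cube([81, 1088, 19]);
translate([2046, 221, 329]) cube([81, 1088, 19]);
translate([2178, 221, 329]) cube([81, 1088, 19]);


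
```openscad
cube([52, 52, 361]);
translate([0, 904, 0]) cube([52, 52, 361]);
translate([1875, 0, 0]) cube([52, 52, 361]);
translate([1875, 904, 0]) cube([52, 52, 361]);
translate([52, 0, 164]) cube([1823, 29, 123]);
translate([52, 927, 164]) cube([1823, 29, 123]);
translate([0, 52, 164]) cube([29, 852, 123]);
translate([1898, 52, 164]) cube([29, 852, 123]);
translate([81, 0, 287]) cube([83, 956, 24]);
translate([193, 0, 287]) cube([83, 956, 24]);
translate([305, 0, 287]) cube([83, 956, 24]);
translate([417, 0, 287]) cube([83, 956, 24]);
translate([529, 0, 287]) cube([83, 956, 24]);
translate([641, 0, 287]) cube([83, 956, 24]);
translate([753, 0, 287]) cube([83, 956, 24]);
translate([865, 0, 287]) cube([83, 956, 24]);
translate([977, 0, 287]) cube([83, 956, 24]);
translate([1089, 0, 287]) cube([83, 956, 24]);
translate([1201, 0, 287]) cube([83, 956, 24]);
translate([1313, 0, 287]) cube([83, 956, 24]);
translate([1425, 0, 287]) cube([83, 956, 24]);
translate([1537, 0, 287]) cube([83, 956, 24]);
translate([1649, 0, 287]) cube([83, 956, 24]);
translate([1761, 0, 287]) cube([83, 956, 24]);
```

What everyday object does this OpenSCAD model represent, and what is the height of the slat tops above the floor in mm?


A bed frame. The slat-top height is 311 mm.

Four posts, four rails, and a row of slats — a bed frame. Slats sit on the rails at z = 164 + 123 = 287; with slat thickness 24, the top is 311 mm.
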